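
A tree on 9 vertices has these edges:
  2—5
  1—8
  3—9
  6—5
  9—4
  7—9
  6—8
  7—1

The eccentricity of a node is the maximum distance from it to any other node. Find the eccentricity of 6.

5

Distances from 6 peak at 5, attained at 3 (4 also at distance 5).
6-8-1-7-9-3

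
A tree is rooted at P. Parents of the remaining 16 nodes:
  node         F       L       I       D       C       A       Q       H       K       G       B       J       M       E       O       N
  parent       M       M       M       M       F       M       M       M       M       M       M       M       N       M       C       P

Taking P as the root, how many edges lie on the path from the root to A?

3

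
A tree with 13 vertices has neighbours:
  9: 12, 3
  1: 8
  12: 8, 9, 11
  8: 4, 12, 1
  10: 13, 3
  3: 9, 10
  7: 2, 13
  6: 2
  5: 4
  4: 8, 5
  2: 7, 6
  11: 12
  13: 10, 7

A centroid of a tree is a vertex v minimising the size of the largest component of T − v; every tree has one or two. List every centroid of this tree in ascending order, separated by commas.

9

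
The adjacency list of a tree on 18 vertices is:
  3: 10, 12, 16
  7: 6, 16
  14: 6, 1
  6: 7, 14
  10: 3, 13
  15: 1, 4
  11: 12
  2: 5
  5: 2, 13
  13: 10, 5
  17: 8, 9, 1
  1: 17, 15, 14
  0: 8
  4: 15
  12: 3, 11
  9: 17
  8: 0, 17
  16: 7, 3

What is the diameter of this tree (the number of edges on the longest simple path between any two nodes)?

12

Starting from 2, a farthest node is 0 at distance 12.
One longest path: 2–5–13–10–3–16–7–6–14–1–17–8–0.
So the diameter is 12.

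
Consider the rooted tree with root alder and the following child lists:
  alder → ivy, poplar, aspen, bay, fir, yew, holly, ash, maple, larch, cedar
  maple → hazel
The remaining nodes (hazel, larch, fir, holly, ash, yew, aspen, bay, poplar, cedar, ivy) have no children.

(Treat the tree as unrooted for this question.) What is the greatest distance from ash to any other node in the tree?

3

Distances from ash peak at 3, attained at hazel.
ash–alder–maple–hazel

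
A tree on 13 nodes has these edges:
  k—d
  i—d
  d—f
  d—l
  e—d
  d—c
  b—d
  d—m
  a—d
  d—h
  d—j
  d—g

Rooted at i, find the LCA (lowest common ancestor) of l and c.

d

Ancestors of l (toward the root): l, d, i.
Ancestors of c: c, d, i.
The deepest node appearing in both lists is d.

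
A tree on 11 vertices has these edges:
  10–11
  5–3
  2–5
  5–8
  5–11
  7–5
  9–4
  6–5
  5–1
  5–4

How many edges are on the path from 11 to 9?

3

The path is 11–5–4–9, which has 3 edges.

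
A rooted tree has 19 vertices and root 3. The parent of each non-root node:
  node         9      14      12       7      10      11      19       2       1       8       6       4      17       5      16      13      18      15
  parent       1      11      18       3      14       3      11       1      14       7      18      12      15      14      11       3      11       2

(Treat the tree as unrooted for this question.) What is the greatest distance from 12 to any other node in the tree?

Distances from 12 peak at 7, attained at 17.
12 – 18 – 11 – 14 – 1 – 2 – 15 – 17

7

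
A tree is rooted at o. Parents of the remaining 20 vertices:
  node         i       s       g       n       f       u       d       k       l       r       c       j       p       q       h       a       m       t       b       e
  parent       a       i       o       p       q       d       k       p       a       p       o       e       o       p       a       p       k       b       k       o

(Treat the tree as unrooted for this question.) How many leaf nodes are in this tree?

12

Exactly 12 nodes have a single neighbour: c, f, g, h, j, l, m, n, r, s, t, u.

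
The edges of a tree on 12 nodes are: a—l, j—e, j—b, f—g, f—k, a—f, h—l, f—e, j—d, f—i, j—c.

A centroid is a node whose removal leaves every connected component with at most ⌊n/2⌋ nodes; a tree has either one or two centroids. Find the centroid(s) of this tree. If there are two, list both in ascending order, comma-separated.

f

If f is removed the pieces have sizes 5, 3, 1, 1, 1, all ≤ ⌊12/2⌋ = 6.
No neighbour of f does as well, so f is the unique centroid.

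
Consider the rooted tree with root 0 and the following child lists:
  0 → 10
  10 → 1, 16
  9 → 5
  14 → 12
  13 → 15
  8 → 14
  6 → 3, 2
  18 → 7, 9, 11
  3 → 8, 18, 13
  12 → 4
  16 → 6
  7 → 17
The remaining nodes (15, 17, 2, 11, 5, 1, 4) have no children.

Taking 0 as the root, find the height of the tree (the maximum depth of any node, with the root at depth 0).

4 sits deepest: 0–10–16–6–3–8–14–12–4 — 8 edges from the root.

8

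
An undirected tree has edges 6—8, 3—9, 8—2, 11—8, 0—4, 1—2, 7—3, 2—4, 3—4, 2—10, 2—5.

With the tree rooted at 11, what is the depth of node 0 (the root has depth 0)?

Climbing from 0 to the root: 0–4–2–8–11. That's 4 steps.

4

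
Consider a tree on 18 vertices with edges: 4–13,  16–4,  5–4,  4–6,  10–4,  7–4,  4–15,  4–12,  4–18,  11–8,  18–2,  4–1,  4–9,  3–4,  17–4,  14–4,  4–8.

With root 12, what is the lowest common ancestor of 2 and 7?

Path 2→root: 2 18 4 12; path 7→root: 7 4 12.
First common node: 4.

4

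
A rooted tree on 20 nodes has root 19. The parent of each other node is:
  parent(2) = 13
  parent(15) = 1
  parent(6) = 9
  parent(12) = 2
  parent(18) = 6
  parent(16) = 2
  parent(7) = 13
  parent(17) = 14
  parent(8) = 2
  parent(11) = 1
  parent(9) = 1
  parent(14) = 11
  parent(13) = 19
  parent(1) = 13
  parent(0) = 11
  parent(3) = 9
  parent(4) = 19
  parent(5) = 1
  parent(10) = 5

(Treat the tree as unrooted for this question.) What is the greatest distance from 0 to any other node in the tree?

Distances from 0 peak at 5, attained at 4 (12, 16, 8, 18 also at distance 5).
0–11–1–13–19–4

5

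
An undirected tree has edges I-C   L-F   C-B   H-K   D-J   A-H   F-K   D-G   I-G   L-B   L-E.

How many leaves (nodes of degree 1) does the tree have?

3

The leaves are A, E, J.
That is 3 leaves.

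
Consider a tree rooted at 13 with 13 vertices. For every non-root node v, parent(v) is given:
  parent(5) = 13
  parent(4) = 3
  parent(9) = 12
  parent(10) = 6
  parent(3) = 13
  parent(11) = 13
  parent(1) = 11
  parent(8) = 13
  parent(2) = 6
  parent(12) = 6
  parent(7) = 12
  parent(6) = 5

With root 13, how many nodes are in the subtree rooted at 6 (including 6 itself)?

6

Descendants of 6 (including itself): 6, 12, 10, 2, 7, 9. That's 6.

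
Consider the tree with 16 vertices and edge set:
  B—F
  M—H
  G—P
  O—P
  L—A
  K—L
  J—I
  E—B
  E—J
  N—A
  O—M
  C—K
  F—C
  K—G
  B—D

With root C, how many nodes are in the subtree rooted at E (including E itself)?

3

E's subtree: {E, J, I}, size 3.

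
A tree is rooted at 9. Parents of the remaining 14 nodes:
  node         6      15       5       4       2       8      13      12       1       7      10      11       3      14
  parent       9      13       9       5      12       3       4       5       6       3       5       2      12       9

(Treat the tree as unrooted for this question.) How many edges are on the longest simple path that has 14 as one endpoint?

5

Distances from 14 peak at 5, attained at 7 (11, 15, 8 also at distance 5).
14-9-5-12-3-7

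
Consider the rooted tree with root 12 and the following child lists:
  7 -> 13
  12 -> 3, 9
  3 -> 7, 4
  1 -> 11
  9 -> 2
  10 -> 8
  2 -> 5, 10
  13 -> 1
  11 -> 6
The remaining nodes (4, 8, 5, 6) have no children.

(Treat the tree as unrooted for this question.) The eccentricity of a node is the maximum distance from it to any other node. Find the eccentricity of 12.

6

Distances from 12 peak at 6, attained at 6.
12 – 3 – 7 – 13 – 1 – 11 – 6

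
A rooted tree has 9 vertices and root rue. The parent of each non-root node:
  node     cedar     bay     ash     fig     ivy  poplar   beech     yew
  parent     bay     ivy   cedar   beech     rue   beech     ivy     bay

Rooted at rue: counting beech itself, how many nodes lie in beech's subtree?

3

Descendants of beech (including itself): beech, poplar, fig. That's 3.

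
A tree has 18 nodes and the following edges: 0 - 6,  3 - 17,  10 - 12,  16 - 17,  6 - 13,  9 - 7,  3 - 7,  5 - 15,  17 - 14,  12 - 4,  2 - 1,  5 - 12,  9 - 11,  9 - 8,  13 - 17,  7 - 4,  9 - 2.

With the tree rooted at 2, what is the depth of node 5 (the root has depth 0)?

5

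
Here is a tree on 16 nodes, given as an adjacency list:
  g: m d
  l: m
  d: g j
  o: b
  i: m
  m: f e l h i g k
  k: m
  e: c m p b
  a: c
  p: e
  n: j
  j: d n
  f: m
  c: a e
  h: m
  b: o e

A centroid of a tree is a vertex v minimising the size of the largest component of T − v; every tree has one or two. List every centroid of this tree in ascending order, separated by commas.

If m is removed the pieces have sizes 6, 4, 1, 1, 1, 1, 1, all ≤ ⌊16/2⌋ = 8.
No neighbour of m does as well, so m is the unique centroid.

m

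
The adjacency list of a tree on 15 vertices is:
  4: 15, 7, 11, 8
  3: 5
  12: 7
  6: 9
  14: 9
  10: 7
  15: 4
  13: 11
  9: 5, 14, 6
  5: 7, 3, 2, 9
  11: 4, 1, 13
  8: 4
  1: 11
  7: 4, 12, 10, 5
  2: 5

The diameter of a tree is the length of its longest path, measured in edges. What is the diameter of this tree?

A longest path is 14-9-5-7-4-11-1, with 6 edges.

6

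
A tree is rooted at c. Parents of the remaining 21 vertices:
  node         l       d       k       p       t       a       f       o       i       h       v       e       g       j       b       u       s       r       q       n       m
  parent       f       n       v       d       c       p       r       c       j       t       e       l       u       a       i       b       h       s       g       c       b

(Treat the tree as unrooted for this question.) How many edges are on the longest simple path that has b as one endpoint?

A farthest node from b is k.
The path b – i – j – a – p – d – n – c – t – h – s – r – f – l – e – v – k has 16 edges.

16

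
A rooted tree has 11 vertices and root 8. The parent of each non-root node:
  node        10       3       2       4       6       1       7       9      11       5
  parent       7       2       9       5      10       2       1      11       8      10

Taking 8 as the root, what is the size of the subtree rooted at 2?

Descendants of 2 (including itself): 2, 3, 1, 7, 10, 5, 6, 4. That's 8.

8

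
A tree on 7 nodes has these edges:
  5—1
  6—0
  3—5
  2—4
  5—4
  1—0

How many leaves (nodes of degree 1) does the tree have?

Degree-1 nodes: 2, 3, 6 — 3 of them.

3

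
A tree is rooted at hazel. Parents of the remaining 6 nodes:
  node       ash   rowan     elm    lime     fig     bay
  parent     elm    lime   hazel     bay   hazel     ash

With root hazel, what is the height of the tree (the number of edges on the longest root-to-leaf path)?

The longest root-to-leaf path is hazel → elm → ash → bay → lime → rowan (5 edges).

5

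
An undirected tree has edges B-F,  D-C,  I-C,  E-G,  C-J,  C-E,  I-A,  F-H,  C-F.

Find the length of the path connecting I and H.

3

Walking from I: I - C - F - H. Length 3.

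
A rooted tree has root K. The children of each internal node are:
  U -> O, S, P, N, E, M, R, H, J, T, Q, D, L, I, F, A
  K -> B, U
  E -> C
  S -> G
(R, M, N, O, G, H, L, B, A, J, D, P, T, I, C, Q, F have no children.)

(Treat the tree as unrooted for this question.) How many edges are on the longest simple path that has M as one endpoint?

Distances from M peak at 3, attained at C (G, B also at distance 3).
M-U-E-C

3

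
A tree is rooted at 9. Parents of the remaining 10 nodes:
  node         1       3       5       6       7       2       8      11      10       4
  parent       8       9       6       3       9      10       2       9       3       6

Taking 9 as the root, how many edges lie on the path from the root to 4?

Path from 9 to 4: 9 – 3 – 6 – 4, which has 3 edges.

3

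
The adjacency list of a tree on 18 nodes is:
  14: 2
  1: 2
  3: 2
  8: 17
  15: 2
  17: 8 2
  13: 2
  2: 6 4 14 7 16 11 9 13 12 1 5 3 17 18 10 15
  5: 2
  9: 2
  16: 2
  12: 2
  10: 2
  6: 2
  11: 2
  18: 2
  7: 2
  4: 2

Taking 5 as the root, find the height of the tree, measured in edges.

3

The longest root-to-leaf path is 5-2-17-8 (3 edges).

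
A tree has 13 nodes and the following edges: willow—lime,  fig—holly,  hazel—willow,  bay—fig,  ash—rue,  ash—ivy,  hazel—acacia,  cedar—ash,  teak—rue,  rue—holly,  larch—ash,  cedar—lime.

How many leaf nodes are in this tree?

Degree-1 nodes: acacia, bay, ivy, larch, teak — 5 of them.

5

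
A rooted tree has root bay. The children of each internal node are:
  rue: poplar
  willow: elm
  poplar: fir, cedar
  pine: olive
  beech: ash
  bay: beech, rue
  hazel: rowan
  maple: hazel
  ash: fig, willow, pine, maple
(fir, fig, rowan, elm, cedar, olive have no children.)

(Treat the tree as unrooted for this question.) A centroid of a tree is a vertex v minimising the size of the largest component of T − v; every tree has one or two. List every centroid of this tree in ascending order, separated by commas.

Delete ash: the remaining components have sizes 6, 3, 2, 2, 1. Max 6 ≤ 7, so ash is a centroid.
No neighbour of ash does as well, so ash is the unique centroid.

ash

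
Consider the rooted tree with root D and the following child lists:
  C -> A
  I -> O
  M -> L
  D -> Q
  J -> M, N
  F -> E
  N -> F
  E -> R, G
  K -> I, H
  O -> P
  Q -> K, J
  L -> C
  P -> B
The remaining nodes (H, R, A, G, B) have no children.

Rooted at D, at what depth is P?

Climbing from P to the root: P–O–I–K–Q–D. That's 5 steps.

5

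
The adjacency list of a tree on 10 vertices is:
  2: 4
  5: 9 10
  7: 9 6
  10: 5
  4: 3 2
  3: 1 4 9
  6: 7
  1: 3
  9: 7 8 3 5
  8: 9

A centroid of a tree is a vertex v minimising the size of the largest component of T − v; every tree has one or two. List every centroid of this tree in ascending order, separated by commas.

9

Delete 9: the remaining components have sizes 4, 2, 2, 1. Max 4 ≤ 5, so 9 is a centroid.
No neighbour of 9 does as well, so 9 is the unique centroid.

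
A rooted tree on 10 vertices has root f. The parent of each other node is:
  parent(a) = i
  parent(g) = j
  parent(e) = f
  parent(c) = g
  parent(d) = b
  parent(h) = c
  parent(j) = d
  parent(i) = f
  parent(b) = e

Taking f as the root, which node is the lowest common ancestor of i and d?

f

Ancestors of i (toward the root): i, f.
Ancestors of d: d, b, e, f.
The deepest node appearing in both lists is f.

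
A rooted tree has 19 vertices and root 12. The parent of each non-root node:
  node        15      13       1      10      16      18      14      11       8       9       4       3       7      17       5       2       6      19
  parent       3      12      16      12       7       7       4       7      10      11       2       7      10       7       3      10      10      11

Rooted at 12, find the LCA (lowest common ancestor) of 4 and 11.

Ancestors of 4 (toward the root): 4, 2, 10, 12.
Ancestors of 11: 11, 7, 10, 12.
The deepest node appearing in both lists is 10.

10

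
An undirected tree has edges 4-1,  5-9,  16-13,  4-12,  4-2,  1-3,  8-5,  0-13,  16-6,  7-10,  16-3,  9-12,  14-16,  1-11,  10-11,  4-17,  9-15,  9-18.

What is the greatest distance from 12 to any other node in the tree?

The node farthest from 12 is 0, via 12 – 4 – 1 – 3 – 16 – 13 – 0 — 6 edges.

6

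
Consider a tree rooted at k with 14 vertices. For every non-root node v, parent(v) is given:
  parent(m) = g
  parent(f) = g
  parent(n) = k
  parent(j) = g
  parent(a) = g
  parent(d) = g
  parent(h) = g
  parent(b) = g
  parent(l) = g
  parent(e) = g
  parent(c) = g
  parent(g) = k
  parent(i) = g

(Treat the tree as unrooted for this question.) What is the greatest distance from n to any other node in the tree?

The node farthest from n is i (c, d, h, l, a, f, b, m, e, j also at distance 3), via n – k – g – i — 3 edges.

3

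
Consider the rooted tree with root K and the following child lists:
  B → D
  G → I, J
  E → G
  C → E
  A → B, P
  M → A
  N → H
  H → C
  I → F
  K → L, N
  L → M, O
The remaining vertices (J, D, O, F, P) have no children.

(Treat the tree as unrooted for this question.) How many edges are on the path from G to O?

7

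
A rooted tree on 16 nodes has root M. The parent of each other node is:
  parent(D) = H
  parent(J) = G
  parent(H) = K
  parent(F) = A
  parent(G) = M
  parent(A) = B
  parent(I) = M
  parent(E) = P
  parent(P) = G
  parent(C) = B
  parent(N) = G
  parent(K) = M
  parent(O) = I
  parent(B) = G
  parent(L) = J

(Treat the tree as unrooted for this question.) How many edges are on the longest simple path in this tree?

7

Starting from D, a farthest node is F at distance 7.
One longest path: D – H – K – M – G – B – A – F.
So the diameter is 7.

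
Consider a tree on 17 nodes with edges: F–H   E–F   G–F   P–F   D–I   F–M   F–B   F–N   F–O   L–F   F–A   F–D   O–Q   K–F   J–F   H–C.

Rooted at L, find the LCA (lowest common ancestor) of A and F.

F

Ancestors of A (toward the root): A, F, L.
Ancestors of F: F, L.
The deepest node appearing in both lists is F.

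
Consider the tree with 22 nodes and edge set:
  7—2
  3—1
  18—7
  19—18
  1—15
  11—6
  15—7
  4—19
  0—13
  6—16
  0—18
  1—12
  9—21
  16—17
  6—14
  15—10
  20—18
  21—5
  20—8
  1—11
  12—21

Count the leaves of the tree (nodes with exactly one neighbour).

10

Exactly 10 nodes have a single neighbour: 2, 3, 4, 5, 8, 9, 10, 13, 14, 17.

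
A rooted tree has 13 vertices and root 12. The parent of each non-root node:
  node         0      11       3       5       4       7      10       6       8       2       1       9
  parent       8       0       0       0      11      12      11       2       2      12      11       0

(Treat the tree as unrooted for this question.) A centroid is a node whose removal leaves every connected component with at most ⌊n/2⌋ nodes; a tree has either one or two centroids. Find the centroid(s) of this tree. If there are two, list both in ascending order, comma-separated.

0

Delete 0: the remaining components have sizes 5, 4, 1, 1, 1. Max 5 ≤ 6, so 0 is a centroid.
No neighbour of 0 does as well, so 0 is the unique centroid.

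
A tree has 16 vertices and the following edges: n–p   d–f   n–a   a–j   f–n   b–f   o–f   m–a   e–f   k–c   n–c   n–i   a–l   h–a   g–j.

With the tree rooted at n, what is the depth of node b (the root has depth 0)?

n – f – b — 2 edges.

2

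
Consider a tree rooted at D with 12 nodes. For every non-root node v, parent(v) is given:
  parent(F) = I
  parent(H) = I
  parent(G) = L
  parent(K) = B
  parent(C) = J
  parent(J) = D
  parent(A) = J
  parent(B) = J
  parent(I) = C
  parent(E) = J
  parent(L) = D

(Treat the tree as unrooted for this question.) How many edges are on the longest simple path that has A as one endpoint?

4

Distances from A peak at 4, attained at F (H, G also at distance 4).
A – J – C – I – F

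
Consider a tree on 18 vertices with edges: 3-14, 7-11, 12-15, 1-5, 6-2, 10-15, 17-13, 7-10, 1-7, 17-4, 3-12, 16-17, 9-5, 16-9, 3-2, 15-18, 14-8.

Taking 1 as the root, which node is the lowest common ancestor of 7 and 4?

1

7's ancestor chain is 7, 1 and 4's is 4, 17, 16, 9, 5, 1; they first meet at 1.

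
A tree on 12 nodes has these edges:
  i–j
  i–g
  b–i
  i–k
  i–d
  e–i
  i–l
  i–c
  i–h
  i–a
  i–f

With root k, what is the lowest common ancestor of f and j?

i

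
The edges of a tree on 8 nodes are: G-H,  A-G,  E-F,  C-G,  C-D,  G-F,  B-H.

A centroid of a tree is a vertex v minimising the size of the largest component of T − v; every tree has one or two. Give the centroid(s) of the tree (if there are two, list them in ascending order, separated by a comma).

G

If G is removed the pieces have sizes 2, 2, 2, 1, all ≤ ⌊8/2⌋ = 4.
Every other node leaves some component of size > 4, so the centroid is unique.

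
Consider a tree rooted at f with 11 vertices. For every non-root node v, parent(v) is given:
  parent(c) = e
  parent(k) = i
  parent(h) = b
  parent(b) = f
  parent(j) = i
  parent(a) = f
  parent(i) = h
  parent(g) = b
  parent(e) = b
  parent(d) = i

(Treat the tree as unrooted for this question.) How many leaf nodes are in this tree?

6

Exactly 6 nodes have a single neighbour: a, c, d, g, j, k.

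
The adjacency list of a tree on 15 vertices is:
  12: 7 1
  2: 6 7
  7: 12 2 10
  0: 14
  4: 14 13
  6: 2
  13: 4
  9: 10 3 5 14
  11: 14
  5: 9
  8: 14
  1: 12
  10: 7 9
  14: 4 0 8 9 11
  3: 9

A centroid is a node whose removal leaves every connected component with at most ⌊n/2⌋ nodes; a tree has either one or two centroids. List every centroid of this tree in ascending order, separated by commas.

9

If 9 is removed the pieces have sizes 6, 6, 1, 1, all ≤ ⌊15/2⌋ = 7.
Every other node leaves some component of size > 7, so the centroid is unique.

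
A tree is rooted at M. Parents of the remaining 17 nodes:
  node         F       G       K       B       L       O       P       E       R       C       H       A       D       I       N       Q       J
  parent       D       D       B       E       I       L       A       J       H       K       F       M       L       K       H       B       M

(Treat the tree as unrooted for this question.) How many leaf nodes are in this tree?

7

The leaves are C, G, N, O, P, Q, R.
That is 7 leaves.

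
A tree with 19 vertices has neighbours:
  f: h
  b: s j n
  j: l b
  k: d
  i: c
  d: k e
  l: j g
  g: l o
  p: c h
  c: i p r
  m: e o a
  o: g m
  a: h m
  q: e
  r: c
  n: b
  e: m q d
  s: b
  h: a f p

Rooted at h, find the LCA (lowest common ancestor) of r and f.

h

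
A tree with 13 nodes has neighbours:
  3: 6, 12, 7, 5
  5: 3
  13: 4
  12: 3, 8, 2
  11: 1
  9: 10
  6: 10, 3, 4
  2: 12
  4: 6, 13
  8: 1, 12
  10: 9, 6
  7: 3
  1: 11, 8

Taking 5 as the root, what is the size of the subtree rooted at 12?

12's subtree: {12, 8, 2, 1, 11}, size 5.

5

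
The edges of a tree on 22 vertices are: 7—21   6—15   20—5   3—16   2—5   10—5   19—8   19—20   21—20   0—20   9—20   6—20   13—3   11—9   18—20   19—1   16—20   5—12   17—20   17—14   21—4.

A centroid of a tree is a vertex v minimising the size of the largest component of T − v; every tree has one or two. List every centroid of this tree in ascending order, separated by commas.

If 20 is removed the pieces have sizes 4, 3, 3, 3, 2, 2, 2, 1, 1, all ≤ ⌊22/2⌋ = 11.
No neighbour of 20 does as well, so 20 is the unique centroid.

20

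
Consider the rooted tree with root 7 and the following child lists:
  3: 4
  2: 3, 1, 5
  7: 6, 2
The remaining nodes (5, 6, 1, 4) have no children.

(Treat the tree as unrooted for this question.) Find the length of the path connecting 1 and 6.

1 – 2 – 7 – 6: 3 edges.

3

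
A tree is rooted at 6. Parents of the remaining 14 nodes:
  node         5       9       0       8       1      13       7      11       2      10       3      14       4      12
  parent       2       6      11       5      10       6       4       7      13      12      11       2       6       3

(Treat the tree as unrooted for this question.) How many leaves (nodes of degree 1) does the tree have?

5

Degree-1 nodes: 0, 1, 8, 9, 14 — 5 of them.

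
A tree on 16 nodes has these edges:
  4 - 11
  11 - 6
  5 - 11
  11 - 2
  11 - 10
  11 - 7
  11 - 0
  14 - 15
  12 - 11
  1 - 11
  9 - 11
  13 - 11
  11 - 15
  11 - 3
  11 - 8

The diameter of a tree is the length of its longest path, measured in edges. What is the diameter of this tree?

Starting from 14, a farthest node is 1 at distance 3.
One longest path: 14 – 15 – 11 – 1.
So the diameter is 3.

3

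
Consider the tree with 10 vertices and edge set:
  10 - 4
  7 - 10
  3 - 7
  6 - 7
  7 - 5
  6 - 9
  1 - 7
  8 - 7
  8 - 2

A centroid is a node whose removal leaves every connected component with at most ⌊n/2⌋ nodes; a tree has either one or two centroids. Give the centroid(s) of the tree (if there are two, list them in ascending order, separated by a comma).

Delete 7: the remaining components have sizes 2, 2, 2, 1, 1, 1. Max 2 ≤ 5, so 7 is a centroid.
Every other node leaves some component of size > 5, so the centroid is unique.

7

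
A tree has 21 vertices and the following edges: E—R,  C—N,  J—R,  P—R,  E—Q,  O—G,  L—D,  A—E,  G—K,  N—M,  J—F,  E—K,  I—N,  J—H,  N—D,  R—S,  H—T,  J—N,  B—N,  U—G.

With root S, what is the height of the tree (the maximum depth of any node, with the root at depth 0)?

5

A deepest node is U, reached by S → R → E → K → G → U.
That path has 5 edges, so the height is 5.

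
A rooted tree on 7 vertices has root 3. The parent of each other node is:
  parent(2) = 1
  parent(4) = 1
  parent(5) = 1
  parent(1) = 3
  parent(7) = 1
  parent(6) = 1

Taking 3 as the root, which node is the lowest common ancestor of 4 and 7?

Ancestors of 4 (toward the root): 4, 1, 3.
Ancestors of 7: 7, 1, 3.
The deepest node appearing in both lists is 1.

1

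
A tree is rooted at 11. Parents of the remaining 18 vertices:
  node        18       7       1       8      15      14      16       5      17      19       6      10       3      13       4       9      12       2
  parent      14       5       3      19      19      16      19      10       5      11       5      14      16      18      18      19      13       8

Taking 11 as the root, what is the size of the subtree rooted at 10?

5

Descendants of 10 (including itself): 10, 5, 6, 7, 17. That's 5.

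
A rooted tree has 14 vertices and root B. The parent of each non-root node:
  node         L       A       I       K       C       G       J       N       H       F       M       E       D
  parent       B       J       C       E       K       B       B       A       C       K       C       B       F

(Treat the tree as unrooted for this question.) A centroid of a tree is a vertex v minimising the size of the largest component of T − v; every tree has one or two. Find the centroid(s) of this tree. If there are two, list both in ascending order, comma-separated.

Delete E: the remaining components have sizes 7, 6. Max 7 ≤ 7, so E is a centroid.
K is adjacent to E and is also a centroid (the largest component after removing it is likewise 7).

E, K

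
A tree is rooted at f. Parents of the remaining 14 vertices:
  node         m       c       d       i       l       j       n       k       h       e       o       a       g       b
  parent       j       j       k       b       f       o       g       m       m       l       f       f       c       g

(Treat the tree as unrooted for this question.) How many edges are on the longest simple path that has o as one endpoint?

A farthest node from o is i.
The path o – j – c – g – b – i has 5 edges.

5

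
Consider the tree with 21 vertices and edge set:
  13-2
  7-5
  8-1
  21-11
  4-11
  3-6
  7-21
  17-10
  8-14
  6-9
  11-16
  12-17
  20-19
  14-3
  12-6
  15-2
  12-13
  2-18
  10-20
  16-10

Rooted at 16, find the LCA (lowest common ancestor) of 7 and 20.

16

Ancestors of 7 (toward the root): 7, 21, 11, 16.
Ancestors of 20: 20, 10, 16.
The deepest node appearing in both lists is 16.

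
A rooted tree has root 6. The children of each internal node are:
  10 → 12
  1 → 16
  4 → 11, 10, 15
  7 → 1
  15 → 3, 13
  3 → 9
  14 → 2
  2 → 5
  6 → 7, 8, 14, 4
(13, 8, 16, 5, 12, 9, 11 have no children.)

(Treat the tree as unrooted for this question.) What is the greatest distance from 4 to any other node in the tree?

4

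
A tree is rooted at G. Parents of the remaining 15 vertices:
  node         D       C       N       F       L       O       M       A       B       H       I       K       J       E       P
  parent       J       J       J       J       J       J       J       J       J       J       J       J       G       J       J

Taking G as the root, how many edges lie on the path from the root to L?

G – J – L — 2 edges.

2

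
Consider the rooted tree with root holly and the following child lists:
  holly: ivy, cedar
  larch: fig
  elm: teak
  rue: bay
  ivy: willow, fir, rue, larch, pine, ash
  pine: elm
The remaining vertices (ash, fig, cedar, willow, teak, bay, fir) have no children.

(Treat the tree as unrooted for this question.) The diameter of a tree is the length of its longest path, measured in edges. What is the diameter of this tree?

5

BFS from teak reaches cedar last, at distance 5; BFS from cedar confirms no node is farther.
Path: teak-elm-pine-ivy-holly-cedar.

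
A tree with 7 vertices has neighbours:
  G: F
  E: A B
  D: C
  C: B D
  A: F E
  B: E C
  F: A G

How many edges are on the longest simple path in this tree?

6

BFS from G reaches D last, at distance 6; BFS from D confirms no node is farther.
Path: G - F - A - E - B - C - D.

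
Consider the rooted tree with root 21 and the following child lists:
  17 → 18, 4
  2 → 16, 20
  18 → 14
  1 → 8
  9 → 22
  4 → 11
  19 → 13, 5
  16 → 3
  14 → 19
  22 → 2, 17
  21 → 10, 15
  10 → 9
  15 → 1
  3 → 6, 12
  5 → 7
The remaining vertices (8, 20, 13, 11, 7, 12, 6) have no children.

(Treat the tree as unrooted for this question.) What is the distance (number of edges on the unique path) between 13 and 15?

9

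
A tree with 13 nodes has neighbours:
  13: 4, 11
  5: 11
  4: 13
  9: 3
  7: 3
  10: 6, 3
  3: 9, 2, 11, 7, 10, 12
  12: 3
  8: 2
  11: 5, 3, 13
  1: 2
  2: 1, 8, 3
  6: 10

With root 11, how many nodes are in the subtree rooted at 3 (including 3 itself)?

The subtree rooted at 3 contains: 3, 9, 2, 7, 10, 12, 8, 1, 6 — 9 nodes.

9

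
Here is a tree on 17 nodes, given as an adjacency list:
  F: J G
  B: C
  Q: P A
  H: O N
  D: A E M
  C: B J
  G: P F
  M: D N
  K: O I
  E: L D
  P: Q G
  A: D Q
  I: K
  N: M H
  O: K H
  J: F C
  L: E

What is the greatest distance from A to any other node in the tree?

7

A farthest node from A is B (I also at distance 7).
The path A – Q – P – G – F – J – C – B has 7 edges.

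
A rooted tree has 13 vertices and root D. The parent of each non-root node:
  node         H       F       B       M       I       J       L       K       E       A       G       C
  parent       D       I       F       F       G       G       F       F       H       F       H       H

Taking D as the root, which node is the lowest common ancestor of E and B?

Path E→root: E H D; path B→root: B F I G H D.
First common node: H.

H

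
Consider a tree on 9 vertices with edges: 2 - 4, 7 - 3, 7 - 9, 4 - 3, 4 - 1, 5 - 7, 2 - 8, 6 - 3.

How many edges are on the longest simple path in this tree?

5

Starting from 9, a farthest node is 8 at distance 5.
One longest path: 9-7-3-4-2-8.
So the diameter is 5.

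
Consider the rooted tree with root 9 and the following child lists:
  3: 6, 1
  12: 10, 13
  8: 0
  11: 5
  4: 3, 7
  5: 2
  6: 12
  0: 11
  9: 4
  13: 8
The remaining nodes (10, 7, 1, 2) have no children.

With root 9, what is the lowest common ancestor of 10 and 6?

Path 10→root: 10 12 6 3 4 9; path 6→root: 6 3 4 9.
First common node: 6.

6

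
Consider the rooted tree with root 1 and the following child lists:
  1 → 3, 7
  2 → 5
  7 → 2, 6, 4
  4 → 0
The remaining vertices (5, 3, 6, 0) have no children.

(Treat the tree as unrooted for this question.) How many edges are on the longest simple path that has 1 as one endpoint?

Distances from 1 peak at 3, attained at 0 (5 also at distance 3).
1 – 7 – 4 – 0

3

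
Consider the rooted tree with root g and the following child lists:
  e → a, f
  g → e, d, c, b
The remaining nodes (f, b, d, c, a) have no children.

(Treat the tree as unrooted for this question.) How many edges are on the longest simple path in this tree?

3

Starting from f, a farthest node is c at distance 3.
One longest path: f - e - g - c.
So the diameter is 3.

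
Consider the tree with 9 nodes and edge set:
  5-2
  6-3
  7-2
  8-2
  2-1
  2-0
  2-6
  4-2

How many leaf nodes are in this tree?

The leaves are 0, 1, 3, 4, 5, 7, 8.
That is 7 leaves.

7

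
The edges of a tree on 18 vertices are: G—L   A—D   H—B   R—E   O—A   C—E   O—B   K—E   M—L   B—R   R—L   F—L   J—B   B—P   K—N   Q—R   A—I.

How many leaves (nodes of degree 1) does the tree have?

Degree-1 nodes: C, D, F, G, H, I, J, M, N, P, Q — 11 of them.

11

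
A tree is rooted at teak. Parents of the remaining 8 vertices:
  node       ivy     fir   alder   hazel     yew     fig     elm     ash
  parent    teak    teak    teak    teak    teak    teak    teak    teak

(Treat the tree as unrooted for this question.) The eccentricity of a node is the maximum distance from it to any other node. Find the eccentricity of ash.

2

A farthest node from ash is ivy (elm, yew, fig, alder, fir, hazel also at distance 2).
The path ash-teak-ivy has 2 edges.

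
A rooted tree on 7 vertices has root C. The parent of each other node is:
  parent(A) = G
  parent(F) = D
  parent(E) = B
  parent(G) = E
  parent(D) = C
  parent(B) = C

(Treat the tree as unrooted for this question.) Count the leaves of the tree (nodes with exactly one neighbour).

The leaves are A, F.
That is 2 leaves.

2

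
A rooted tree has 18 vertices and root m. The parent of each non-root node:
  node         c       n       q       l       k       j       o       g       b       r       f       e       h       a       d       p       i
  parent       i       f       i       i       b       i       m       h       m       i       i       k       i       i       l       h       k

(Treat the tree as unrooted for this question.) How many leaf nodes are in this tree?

The leaves are a, c, d, e, g, j, n, o, p, q, r.
That is 11 leaves.

11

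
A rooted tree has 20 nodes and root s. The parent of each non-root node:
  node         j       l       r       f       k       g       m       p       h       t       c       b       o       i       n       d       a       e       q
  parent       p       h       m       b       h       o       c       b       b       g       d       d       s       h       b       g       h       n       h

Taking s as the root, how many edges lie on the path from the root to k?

6

Path from s to k: s → o → g → d → b → h → k, which has 6 edges.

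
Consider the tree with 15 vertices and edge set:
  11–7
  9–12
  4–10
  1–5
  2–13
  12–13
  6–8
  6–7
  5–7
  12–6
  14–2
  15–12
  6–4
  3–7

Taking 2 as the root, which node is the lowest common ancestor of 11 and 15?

12

Path 11→root: 11 7 6 12 13 2; path 15→root: 15 12 13 2.
First common node: 12.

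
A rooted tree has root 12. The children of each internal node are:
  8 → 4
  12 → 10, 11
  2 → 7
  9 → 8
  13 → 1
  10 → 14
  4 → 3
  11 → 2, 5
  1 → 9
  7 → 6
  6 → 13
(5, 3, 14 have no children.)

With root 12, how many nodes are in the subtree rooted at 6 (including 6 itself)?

Descendants of 6 (including itself): 6, 13, 1, 9, 8, 4, 3. That's 7.

7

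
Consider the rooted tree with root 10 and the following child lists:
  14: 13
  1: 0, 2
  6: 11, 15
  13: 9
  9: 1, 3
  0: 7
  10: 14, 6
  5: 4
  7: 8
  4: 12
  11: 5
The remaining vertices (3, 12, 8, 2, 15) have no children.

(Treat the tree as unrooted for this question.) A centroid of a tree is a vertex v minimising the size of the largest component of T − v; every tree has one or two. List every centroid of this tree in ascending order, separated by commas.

13, 14

Delete 14: the remaining components have sizes 8, 7. Max 8 ≤ 8, so 14 is a centroid.
Its neighbour 13 also leaves a largest component of size 8, so both are centroids.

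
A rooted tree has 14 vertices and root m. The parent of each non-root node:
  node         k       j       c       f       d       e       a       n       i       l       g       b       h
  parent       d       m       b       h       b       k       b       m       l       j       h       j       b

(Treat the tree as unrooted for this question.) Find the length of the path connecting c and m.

The path is c - b - j - m, which has 3 edges.

3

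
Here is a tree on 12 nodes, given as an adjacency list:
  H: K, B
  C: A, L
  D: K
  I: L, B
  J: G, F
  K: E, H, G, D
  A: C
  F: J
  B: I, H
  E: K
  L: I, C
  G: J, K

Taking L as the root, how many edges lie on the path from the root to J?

L–I–B–H–K–G–J — 6 edges.

6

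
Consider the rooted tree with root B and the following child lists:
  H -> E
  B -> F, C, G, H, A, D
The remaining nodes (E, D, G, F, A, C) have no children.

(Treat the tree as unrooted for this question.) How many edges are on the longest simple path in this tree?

A longest path is E-H-B-F, with 3 edges.

3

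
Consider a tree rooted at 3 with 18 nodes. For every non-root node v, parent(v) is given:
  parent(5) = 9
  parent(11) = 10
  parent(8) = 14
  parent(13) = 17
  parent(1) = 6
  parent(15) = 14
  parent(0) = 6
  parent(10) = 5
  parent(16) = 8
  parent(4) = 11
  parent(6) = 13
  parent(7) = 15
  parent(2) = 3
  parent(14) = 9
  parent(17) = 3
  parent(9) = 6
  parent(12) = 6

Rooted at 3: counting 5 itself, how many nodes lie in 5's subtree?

4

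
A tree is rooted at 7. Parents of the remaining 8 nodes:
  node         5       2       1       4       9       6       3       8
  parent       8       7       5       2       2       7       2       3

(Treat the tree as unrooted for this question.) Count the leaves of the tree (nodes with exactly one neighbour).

4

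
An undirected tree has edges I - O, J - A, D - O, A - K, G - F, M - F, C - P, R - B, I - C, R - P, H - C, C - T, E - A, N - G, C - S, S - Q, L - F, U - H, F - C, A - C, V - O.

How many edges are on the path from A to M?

Walking from A: A–C–F–M. Length 3.

3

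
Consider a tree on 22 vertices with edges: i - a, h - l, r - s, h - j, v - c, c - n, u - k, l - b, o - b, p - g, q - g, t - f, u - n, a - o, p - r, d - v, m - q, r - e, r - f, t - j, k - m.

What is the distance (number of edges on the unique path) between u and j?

9

Walking from u: u–k–m–q–g–p–r–f–t–j. Length 9.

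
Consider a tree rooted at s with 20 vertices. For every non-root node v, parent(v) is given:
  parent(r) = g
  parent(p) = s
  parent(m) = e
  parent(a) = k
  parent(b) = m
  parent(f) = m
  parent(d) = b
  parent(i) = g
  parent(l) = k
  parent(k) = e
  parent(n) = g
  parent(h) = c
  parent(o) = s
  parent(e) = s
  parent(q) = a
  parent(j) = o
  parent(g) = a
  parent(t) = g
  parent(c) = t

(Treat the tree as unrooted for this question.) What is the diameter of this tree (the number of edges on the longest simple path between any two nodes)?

A longest path is h-c-t-g-a-k-e-s-o-j, with 9 edges.

9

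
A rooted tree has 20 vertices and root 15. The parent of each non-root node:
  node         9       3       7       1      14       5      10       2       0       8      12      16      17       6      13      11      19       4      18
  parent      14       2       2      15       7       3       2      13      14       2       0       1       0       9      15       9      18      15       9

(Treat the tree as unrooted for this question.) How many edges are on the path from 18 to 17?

4

The path is 18 – 9 – 14 – 0 – 17, which has 4 edges.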